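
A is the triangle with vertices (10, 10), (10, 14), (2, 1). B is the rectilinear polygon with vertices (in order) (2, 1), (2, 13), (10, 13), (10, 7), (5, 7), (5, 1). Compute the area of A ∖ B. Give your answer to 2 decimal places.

2.98

|A| = 16, |A∩B| = 13.0192.
|A ∖ B| = |A| − |A∩B| = 16 − 13.0192 = 2.98.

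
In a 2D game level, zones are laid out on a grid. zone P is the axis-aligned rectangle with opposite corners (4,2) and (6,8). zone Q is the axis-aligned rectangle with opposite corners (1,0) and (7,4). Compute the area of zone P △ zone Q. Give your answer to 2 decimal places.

|zone P∩zone Q|: x∈[4,6], y∈[2,4] → 2·2 = 4.
|zone P △ zone Q| = |zone P| + |zone Q| − 2·|zone P∩zone Q| = 12 + 24 − 8 = 28.00.

28.00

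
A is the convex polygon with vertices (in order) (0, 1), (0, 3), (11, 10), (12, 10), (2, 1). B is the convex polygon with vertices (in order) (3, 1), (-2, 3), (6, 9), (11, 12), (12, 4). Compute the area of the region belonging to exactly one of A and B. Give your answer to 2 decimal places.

55.28

|A| = 24.5, |B| = 76, |A∩B| = 22.6109.
|A △ B| = |A| + |B| − 2·|A∩B| = 24.5 + 76 − 45.2219 = 55.28.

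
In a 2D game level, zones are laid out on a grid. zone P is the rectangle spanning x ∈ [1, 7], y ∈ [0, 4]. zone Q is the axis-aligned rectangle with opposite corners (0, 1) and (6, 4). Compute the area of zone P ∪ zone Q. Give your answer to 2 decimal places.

By inclusion–exclusion:
Individual areas: |zone P| = 24, |zone Q| = 18.
|zone P∩zone Q|: x∈[1,6], y∈[1,4] → 5·3 = 15.
|zone P ∪ zone Q| = 42 − 15 = 27.00.

27.00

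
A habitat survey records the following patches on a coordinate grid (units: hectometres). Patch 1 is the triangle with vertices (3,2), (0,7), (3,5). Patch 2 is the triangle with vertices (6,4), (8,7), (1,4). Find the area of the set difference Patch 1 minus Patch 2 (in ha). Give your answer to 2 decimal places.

|Patch 1| = 4.5, |Patch 1∩Patch 2| = 0.7481.
|Patch 1 ∖ Patch 2| = |Patch 1| − |Patch 1∩Patch 2| = 4.5 − 0.7481 = 3.75.

3.75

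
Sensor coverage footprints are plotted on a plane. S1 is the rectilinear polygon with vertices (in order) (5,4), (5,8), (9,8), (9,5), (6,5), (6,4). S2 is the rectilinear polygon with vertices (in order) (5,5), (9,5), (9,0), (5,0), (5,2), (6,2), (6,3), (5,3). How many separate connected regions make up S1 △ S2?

S1 △ S2 is a single connected region.

1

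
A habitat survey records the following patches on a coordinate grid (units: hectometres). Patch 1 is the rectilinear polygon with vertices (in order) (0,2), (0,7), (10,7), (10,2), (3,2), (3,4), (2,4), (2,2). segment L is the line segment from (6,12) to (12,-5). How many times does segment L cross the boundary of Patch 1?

The segment meets the boundary at (9.529,2), (7.765,7).

2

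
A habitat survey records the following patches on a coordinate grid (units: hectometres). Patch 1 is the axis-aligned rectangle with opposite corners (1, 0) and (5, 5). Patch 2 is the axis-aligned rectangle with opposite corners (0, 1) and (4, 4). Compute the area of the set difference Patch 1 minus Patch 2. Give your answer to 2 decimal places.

11.00

|Patch 1∩Patch 2|: x∈[1,4], y∈[1,4] → 3·3 = 9.
|Patch 1| = 20.
|Patch 1 ∖ Patch 2| = |Patch 1| − |Patch 1∩Patch 2| = 20 − 9 = 11.00.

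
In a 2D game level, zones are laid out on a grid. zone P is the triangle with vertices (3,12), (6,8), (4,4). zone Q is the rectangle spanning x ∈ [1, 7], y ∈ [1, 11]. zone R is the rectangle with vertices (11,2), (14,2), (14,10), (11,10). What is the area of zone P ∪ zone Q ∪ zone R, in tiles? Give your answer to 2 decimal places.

84.31

By inclusion–exclusion:
Individual areas: |zone P| = 10, |zone Q| = 60, |zone R| = 24.
|zone P∩zone Q| = 9.6875.
|zone P∩zone R| = 0.
|zone Q∩zone R| = 0 (no overlap).
|zone P∩zone Q∩zone R| = 0.
|zone P ∪ zone Q ∪ zone R| = 94 − 9.6875 + 0 = 84.31.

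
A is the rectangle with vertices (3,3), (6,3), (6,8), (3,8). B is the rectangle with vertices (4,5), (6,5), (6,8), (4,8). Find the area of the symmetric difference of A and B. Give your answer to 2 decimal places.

9.00

|A∩B|: x∈[4,6], y∈[5,8] → 2·3 = 6.
|A △ B| = |A| + |B| − 2·|A∩B| = 15 + 6 − 12 = 9.00.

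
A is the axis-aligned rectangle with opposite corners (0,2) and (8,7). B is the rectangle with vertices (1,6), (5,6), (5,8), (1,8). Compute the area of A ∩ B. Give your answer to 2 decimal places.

|A∩B|: x∈[1,5], y∈[6,7] → 4·1 = 4.

4.00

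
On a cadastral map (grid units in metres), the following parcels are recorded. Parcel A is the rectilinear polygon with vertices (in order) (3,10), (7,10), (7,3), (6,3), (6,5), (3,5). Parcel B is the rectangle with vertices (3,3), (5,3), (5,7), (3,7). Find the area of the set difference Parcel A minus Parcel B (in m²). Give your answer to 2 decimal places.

18.00

|Parcel A| = 22, |Parcel A∩Parcel B| = 4.
|Parcel A ∖ Parcel B| = |Parcel A| − |Parcel A∩Parcel B| = 22 − 4 = 18.00.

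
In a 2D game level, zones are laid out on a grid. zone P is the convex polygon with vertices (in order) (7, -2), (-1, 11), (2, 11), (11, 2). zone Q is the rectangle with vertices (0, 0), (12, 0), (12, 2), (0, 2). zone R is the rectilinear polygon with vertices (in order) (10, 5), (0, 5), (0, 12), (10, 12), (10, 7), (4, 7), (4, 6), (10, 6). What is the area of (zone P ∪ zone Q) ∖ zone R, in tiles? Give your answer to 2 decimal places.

48.20

|zone P ∪ zone Q| = 69.8077.
|(zone P ∪ zone Q) ∩ zone R| = 21.6106.
|(zone P ∪ zone Q) ∖ zone R| = 69.8077 − 21.6106 = 48.20.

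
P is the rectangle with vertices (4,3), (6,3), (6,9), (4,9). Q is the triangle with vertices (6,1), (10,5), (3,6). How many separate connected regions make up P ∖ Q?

P ∖ Q splits into 2 disjoint pieces (area 6.5714, area 0.5333).

2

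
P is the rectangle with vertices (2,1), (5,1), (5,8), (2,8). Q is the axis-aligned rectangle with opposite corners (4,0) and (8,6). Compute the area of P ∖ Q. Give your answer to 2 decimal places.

|P∩Q|: x∈[4,5], y∈[1,6] → 1·5 = 5.
|P| = 21.
|P ∖ Q| = |P| − |P∩Q| = 21 − 5 = 16.00.

16.00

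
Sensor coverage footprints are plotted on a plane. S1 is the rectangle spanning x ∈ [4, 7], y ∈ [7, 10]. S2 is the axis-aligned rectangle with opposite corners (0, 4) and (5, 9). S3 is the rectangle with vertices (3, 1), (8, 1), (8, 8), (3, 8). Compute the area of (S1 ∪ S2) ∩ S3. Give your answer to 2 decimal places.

10.00

The region (S1 ∪ S2) ∩ S3 is the polygon with vertices (7,7), (5,7), (5,4), (3,4), (3,8), (7,8).
By the shoelace formula its area is 10.00.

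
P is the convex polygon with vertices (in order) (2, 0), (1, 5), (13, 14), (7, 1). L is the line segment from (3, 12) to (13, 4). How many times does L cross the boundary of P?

The segment meets the boundary at (9.629,6.697), (6.548,9.161).

2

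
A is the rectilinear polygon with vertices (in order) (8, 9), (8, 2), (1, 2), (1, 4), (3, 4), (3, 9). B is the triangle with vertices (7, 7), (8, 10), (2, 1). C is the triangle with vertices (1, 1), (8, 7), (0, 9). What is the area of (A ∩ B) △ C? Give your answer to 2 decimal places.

|A ∩ B| = 4.25.
|(A ∩ B) ∩ C| = 2.8132.
|(A ∩ B) △ C| = 4.25 + 31 − 5.6264 = 29.62.

29.62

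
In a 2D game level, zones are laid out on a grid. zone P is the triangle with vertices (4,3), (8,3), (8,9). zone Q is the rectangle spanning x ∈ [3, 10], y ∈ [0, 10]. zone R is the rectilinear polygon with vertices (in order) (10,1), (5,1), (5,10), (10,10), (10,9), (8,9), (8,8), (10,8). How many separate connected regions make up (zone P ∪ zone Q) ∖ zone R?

2

(zone P ∪ zone Q) ∖ zone R splits into 2 disjoint pieces (area 25, area 2).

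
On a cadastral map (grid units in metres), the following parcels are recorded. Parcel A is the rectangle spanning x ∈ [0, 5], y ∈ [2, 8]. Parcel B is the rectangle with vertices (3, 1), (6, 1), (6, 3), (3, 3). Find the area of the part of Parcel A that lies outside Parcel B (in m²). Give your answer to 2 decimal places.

|Parcel A∩Parcel B|: x∈[3,5], y∈[2,3] → 2·1 = 2.
|Parcel A| = 30.
|Parcel A ∖ Parcel B| = |Parcel A| − |Parcel A∩Parcel B| = 30 − 2 = 28.00.

28.00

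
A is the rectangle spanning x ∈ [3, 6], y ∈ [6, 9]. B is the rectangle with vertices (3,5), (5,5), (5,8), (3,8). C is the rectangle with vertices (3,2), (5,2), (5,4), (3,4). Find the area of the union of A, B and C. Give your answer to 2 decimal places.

By inclusion–exclusion:
Individual areas: |A| = 9, |B| = 6, |C| = 4.
|A∩B|: x∈[3,5], y∈[6,8] → 2·2 = 4.
|A∩C| = 0 (no overlap).
|B∩C| = 0 (no overlap).
|A∩B∩C| = 0.
|A ∪ B ∪ C| = 19 − 4 + 0 = 15.00.

15.00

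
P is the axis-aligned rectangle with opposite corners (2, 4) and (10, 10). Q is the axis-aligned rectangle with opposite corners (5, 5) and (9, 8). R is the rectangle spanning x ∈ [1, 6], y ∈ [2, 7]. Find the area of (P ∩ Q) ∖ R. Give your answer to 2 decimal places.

|P ∩ Q| = 12.
|(P ∩ Q) ∩ R| = 2.
|(P ∩ Q) ∖ R| = 12 − 2 = 10.00.

10.00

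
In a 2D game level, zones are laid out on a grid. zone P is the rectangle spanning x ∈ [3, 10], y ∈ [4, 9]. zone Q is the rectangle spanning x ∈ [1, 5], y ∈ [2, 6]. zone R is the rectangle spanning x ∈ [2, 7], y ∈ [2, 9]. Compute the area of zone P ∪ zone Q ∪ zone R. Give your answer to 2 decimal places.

By inclusion–exclusion:
Individual areas: |zone P| = 35, |zone Q| = 16, |zone R| = 35.
|zone P∩zone Q|: x∈[3,5], y∈[4,6] → 2·2 = 4.
|zone P∩zone R|: x∈[3,7], y∈[4,9] → 4·5 = 20.
|zone Q∩zone R|: x∈[2,5], y∈[2,6] → 3·4 = 12.
|zone P∩zone Q∩zone R| = 4.
|zone P ∪ zone Q ∪ zone R| = 86 − 36 + 4 = 54.00.

54.00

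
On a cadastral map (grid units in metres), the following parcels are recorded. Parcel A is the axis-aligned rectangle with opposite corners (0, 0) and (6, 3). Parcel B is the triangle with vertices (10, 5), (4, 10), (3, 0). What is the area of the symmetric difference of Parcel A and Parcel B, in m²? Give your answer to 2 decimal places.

|Parcel A| = 18, |Parcel B| = 32.5, |Parcel A∩Parcel B| = 5.3357.
|Parcel A △ Parcel B| = |Parcel A| + |Parcel B| − 2·|Parcel A∩Parcel B| = 18 + 32.5 − 10.6714 = 39.83.

39.83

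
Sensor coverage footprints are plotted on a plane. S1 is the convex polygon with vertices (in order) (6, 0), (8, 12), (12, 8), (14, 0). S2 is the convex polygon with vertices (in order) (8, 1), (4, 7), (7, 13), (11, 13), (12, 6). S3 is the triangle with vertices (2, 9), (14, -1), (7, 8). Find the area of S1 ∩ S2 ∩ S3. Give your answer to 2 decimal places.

7.04

The intersection is the polygon with vertices (9.44,2.8), (6.829,4.976), (7.274,7.647), (10.254,3.817).
By the shoelace formula its area is 7.04.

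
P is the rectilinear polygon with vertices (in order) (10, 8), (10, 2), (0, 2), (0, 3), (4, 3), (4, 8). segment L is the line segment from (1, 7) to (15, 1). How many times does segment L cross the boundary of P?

The segment meets the boundary at (10,3.143), (4,5.714).

2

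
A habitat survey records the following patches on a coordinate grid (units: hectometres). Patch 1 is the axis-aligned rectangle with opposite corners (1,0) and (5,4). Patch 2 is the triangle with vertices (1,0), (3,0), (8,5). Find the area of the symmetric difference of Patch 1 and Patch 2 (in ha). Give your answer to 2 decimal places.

|Patch 1| = 16, |Patch 2| = 5, |Patch 1∩Patch 2| = 3.7143.
|Patch 1 △ Patch 2| = |Patch 1| + |Patch 2| − 2·|Patch 1∩Patch 2| = 16 + 5 − 7.4286 = 13.57.

13.57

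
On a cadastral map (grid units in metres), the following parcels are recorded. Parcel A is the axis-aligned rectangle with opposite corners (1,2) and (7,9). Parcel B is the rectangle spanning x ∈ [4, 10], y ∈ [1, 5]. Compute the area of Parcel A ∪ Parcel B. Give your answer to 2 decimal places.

57.00

By inclusion–exclusion:
Individual areas: |Parcel A| = 42, |Parcel B| = 24.
|Parcel A∩Parcel B|: x∈[4,7], y∈[2,5] → 3·3 = 9.
|Parcel A ∪ Parcel B| = 66 − 9 = 57.00.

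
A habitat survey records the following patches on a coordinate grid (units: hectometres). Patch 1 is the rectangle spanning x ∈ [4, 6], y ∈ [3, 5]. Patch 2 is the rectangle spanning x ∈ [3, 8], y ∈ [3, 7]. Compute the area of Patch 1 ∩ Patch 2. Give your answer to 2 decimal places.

4.00

|Patch 1∩Patch 2|: x∈[4,6], y∈[3,5] → 2·2 = 4.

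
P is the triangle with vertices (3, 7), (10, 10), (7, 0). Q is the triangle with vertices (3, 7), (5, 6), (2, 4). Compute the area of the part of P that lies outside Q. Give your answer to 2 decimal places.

|P| = 30.5, |P∩Q| = 1.2069.
|P ∖ Q| = |P| − |P∩Q| = 30.5 − 1.2069 = 29.29.

29.29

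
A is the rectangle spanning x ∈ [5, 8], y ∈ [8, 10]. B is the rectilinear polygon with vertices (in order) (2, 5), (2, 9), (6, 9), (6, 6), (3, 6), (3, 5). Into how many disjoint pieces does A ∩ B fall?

A ∩ B is a single connected region.

1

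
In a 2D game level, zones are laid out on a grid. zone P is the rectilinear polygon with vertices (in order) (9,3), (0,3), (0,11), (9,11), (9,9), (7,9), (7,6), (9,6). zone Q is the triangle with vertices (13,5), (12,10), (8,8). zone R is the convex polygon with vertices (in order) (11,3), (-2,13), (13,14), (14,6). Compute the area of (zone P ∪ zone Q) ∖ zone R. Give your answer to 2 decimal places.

44.86

|zone P ∪ zone Q| = 77.
|(zone P ∪ zone Q) ∩ zone R| = 32.1423.
|(zone P ∪ zone Q) ∖ zone R| = 77 − 32.1423 = 44.86.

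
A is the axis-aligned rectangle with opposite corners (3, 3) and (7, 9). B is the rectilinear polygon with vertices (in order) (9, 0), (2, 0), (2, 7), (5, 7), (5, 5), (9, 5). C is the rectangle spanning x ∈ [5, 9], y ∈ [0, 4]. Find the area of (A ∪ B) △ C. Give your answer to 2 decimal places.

|A ∪ B| = 53.
|(A ∪ B) ∩ C| = 16.
|(A ∪ B) △ C| = 53 + 16 − 32 = 37.00.

37.00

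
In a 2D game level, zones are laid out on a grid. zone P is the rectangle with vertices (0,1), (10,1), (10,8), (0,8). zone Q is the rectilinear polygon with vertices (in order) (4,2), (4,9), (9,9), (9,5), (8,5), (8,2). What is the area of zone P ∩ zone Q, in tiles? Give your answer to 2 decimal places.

The intersection is the polygon with vertices (9,8), (9,5), (8,5), (8,2), (4,2), (4,8).
By the shoelace formula its area is 27.00.

27.00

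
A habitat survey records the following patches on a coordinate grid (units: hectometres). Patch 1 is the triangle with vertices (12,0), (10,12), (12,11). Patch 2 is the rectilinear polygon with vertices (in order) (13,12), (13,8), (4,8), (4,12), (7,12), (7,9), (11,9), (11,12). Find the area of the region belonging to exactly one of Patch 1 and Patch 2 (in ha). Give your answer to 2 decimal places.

|Patch 1| = 11, |Patch 2| = 24, |Patch 1∩Patch 2| = 3.6667.
|Patch 1 △ Patch 2| = |Patch 1| + |Patch 2| − 2·|Patch 1∩Patch 2| = 11 + 24 − 7.3333 = 27.67.

27.67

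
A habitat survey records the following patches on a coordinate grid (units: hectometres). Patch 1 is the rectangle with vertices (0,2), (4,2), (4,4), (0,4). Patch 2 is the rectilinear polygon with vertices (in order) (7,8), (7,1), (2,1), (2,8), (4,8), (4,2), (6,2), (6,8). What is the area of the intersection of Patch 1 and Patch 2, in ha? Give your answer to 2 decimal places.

The intersection is the polygon with vertices (4,2), (2,2), (2,4), (4,4).
By the shoelace formula its area is 4.00.

4.00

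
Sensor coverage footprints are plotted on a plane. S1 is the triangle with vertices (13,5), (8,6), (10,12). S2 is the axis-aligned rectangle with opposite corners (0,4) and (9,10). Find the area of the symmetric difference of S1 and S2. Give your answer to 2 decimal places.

66.80

|S1| = 16, |S2| = 54, |S1∩S2| = 1.6.
|S1 △ S2| = |S1| + |S2| − 2·|S1∩S2| = 16 + 54 − 3.2 = 66.80.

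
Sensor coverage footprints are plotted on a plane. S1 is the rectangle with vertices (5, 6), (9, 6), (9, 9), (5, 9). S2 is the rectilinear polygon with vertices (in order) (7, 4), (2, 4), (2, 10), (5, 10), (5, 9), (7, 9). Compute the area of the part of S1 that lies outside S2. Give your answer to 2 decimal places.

6.00

|S1| = 12, |S1∩S2| = 6.
|S1 ∖ S2| = |S1| − |S1∩S2| = 12 − 6 = 6.00.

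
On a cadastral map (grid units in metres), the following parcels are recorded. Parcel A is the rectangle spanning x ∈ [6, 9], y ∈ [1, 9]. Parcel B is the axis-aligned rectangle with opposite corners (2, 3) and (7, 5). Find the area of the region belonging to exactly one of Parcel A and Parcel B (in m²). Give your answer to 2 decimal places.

|Parcel A∩Parcel B|: x∈[6,7], y∈[3,5] → 1·2 = 2.
|Parcel A △ Parcel B| = |Parcel A| + |Parcel B| − 2·|Parcel A∩Parcel B| = 24 + 10 − 4 = 30.00.

30.00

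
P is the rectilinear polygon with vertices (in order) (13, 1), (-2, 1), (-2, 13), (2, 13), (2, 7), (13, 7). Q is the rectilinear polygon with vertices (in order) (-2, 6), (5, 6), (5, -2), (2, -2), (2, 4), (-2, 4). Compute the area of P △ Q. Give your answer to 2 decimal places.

|P| = 114, |Q| = 32, |P∩Q| = 23.
|P △ Q| = |P| + |Q| − 2·|P∩Q| = 114 + 32 − 46 = 100.00.

100.00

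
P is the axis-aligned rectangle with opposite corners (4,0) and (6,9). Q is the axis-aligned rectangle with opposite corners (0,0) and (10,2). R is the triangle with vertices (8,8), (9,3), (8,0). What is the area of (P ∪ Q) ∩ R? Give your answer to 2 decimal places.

0.67

The region (P ∪ Q) ∩ R is the polygon with vertices (8.667,2), (8,0), (8,2).
By the shoelace formula its area is 0.67.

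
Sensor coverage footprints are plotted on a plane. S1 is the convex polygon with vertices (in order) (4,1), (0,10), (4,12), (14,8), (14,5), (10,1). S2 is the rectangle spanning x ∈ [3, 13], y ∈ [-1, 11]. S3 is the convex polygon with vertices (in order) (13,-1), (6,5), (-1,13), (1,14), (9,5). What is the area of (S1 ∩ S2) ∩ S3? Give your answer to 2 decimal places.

The region (S1 ∩ S2) ∩ S3 is the polygon with vertices (3,11), (3.667,11), (9,5), (11,2), (10.308,1.308), (6,5), (3,8.429).
By the shoelace formula its area is 22.13.

22.13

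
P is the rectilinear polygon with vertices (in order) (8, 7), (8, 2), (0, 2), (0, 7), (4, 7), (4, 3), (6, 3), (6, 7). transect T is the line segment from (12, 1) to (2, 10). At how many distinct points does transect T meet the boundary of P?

2

The segment meets the boundary at (6,6.4), (8,4.6).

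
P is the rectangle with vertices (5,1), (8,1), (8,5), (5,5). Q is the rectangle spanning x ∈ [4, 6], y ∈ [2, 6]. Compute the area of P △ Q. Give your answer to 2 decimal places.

14.00

|P∩Q|: x∈[5,6], y∈[2,5] → 1·3 = 3.
|P △ Q| = |P| + |Q| − 2·|P∩Q| = 12 + 8 − 6 = 14.00.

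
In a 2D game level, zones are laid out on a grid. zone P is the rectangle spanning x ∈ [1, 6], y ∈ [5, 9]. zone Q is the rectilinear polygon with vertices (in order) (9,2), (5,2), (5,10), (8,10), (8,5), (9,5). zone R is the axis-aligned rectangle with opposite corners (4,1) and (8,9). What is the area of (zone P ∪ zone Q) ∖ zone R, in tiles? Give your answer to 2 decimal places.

|zone P ∪ zone Q| = 43.
|(zone P ∪ zone Q) ∩ zone R| = 25.
|(zone P ∪ zone Q) ∖ zone R| = 43 − 25 = 18.00.

18.00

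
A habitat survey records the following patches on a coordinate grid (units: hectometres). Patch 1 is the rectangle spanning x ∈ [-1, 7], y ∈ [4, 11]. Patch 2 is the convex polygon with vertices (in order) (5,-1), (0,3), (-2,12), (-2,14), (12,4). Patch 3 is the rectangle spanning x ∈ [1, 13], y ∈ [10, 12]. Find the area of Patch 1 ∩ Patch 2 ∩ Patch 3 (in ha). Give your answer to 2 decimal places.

1.90

The intersection is the polygon with vertices (2.2,11), (3.6,10), (1,10), (1,11).
By the shoelace formula its area is 1.90.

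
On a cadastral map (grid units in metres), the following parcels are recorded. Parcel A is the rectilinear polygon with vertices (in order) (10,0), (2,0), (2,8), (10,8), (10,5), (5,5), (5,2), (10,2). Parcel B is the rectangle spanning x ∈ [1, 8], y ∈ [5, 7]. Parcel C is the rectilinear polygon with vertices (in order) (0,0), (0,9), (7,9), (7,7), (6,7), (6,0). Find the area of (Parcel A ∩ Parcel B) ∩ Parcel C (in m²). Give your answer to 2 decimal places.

8.00

|Parcel A ∩ Parcel B| = 12.
|(Parcel A ∩ Parcel B) ∩ Parcel C| = 8.00.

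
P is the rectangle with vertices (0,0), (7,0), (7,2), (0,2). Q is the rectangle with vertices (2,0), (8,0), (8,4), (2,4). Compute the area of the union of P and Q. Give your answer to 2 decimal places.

28.00

By inclusion–exclusion:
Individual areas: |P| = 14, |Q| = 24.
|P∩Q|: x∈[2,7], y∈[0,2] → 5·2 = 10.
|P ∪ Q| = 38 − 10 = 28.00.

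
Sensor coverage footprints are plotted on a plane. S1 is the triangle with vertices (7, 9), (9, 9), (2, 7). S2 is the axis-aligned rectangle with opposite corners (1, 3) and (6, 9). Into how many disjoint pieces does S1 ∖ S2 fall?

1

S1 ∖ S2 is a single connected region.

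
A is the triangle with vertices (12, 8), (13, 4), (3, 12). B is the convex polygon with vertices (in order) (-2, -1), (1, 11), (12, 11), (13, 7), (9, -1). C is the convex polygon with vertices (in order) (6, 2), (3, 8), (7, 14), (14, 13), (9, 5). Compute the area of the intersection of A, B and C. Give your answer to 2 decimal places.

The intersection is the polygon with vertices (4.739,10.609), (5,11), (5.25,11), (11.12,8.391), (9.917,6.467).
By the shoelace formula its area is 9.34.

9.34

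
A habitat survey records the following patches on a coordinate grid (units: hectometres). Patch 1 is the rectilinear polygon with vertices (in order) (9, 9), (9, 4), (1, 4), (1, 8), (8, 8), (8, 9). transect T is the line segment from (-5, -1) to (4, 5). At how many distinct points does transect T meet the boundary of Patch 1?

1

The segment meets the boundary at (2.5,4).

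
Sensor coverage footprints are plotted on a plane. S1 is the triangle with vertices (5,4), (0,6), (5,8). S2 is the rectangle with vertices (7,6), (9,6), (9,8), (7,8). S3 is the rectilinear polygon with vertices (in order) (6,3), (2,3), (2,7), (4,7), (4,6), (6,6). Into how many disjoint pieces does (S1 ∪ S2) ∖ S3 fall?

(S1 ∪ S2) ∖ S3 splits into 3 disjoint pieces (area 1.6, area 2.25, area 4).

3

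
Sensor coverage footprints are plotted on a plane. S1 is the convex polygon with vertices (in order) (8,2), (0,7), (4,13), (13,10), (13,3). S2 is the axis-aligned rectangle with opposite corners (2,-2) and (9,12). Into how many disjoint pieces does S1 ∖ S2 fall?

3

S1 ∖ S2 splits into 3 disjoint pieces (area 4.25, area 1.8333, area 32.2667).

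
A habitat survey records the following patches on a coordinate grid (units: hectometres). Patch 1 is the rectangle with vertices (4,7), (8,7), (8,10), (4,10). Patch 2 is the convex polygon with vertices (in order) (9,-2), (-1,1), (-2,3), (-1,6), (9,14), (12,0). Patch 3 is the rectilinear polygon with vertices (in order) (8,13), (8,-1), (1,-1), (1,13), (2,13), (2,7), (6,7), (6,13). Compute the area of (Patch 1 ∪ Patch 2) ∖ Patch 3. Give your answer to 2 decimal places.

|Patch 1 ∪ Patch 2| = 131.5.
|(Patch 1 ∪ Patch 2) ∩ Patch 3| = 64.5083.
|(Patch 1 ∪ Patch 2) ∖ Patch 3| = 131.5 − 64.5083 = 66.99.

66.99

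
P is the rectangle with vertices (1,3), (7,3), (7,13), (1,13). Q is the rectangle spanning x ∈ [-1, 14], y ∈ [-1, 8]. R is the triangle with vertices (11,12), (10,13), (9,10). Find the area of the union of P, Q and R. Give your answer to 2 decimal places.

By inclusion–exclusion:
Individual areas: |P| = 60, |Q| = 135, |R| = 2.
|P∩Q|: x∈[1,7], y∈[3,8] → 6·5 = 30.
|P∩R| = 0.
|Q∩R| = 0.
|P∩Q∩R| = 0.
|P ∪ Q ∪ R| = 197 − 30 + 0 = 167.00.

167.00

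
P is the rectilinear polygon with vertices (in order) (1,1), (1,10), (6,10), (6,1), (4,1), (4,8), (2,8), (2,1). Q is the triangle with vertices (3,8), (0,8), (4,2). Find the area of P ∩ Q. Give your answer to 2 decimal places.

2.25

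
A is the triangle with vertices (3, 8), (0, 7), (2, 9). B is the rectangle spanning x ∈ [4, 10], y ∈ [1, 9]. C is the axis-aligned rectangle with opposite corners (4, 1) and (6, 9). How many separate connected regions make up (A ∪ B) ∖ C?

2

(A ∪ B) ∖ C splits into 2 disjoint pieces (area 2, area 32).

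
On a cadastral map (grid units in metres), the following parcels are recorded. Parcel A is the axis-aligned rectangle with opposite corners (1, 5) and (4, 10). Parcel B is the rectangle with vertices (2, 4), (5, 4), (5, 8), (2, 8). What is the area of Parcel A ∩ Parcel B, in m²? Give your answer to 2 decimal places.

6.00

|Parcel A∩Parcel B|: x∈[2,4], y∈[5,8] → 2·3 = 6.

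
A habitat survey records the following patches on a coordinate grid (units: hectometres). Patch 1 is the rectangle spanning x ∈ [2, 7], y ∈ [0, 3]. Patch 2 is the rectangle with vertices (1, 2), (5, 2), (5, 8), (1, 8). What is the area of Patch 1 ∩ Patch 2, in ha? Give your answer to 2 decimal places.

3.00

|Patch 1∩Patch 2|: x∈[2,5], y∈[2,3] → 3·1 = 3.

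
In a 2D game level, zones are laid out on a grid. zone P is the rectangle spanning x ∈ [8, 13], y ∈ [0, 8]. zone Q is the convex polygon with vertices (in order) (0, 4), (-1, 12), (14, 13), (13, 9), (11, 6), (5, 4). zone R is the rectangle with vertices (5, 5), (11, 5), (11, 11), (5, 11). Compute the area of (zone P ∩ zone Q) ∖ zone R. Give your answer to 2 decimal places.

1.33

|zone P ∩ zone Q| = 8.8333.
|(zone P ∩ zone Q) ∩ zone R| = 7.5.
|(zone P ∩ zone Q) ∖ zone R| = 8.8333 − 7.5 = 1.33.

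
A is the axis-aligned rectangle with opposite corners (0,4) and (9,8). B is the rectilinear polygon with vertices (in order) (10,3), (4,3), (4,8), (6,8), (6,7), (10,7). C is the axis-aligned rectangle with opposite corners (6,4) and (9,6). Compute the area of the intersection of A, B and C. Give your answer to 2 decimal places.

The intersection is the polygon with vertices (6,4), (6,6), (9,6), (9,4).
By the shoelace formula its area is 6.00.

6.00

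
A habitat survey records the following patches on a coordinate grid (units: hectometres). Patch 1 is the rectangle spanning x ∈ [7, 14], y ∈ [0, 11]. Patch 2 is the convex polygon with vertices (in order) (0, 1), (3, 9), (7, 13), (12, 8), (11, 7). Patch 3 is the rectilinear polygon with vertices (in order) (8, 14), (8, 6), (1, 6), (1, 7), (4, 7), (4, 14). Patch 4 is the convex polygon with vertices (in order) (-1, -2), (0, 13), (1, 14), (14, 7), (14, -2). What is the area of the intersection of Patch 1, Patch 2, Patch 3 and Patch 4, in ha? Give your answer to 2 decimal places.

4.50

The intersection is the polygon with vertices (8,6), (7,6), (7,10.769), (8,10.231).
By the shoelace formula its area is 4.50.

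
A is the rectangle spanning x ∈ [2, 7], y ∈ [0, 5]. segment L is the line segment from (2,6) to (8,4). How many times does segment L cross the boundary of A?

The segment meets the boundary at (7,4.333), (5,5).

2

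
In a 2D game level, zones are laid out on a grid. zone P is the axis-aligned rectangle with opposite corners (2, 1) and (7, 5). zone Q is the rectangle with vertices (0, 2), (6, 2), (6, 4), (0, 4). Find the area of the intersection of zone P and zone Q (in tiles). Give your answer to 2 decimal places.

8.00

|zone P∩zone Q|: x∈[2,6], y∈[2,4] → 4·2 = 8.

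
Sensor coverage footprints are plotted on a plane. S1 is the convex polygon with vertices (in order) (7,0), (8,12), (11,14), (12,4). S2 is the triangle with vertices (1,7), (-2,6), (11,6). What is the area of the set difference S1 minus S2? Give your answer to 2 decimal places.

|S1| = 44, |S1∩S2| = 0.6074.
|S1 ∖ S2| = |S1| − |S1∩S2| = 44 − 0.6074 = 43.39.

43.39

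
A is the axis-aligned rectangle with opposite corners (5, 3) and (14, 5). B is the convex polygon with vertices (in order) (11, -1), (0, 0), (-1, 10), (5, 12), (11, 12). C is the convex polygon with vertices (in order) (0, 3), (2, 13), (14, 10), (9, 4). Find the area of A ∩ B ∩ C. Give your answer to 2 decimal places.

5.31

The intersection is the polygon with vertices (5,5), (9.833,5), (9,4), (5,3.556).
By the shoelace formula its area is 5.31.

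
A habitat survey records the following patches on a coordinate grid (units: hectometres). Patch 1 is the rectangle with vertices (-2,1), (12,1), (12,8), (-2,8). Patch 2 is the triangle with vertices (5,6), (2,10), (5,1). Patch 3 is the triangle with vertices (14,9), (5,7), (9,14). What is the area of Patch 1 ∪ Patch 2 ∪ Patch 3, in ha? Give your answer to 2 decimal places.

By inclusion–exclusion:
Individual areas: |Patch 1| = 98, |Patch 2| = 7.5, |Patch 3| = 27.5.
|Patch 1∩Patch 2| = 6.6667.
|Patch 1∩Patch 3| = 1.9643.
|Patch 2∩Patch 3| = 0.
|Patch 1∩Patch 2∩Patch 3| = 0.
|Patch 1 ∪ Patch 2 ∪ Patch 3| = 133 − 8.631 + 0 = 124.37.

124.37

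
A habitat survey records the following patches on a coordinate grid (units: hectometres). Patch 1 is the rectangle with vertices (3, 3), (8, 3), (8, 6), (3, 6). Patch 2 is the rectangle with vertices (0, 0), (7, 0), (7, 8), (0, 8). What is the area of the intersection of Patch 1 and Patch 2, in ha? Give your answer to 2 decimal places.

12.00

|Patch 1∩Patch 2|: x∈[3,7], y∈[3,6] → 4·3 = 12.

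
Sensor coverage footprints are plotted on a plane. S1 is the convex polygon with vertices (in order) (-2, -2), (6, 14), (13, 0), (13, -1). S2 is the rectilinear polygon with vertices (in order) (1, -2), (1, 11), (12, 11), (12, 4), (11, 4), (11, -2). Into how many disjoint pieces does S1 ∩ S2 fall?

S1 ∩ S2 is a single connected region.

1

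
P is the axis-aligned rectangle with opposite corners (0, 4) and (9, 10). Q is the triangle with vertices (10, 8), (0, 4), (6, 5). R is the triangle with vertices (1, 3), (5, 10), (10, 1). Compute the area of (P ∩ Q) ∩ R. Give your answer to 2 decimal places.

5.06

The region (P ∩ Q) ∩ R is the polygon with vertices (6,5), (1.737,4.29), (2.037,4.815), (6.818,6.727), (7.255,5.941).
By the shoelace formula its area is 5.06.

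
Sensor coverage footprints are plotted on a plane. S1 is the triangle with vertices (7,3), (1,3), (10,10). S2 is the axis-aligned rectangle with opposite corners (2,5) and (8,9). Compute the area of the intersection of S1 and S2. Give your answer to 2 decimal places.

The intersection is the polygon with vertices (8,8.444), (8,5.333), (7.857,5), (3.571,5).
By the shoelace formula its area is 7.60.

7.60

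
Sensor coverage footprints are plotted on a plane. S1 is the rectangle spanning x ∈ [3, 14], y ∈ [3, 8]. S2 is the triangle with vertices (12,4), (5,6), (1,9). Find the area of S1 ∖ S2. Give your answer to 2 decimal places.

|S1| = 55, |S1∩S2| = 5.9.
|S1 ∖ S2| = |S1| − |S1∩S2| = 55 − 5.9 = 49.10.

49.10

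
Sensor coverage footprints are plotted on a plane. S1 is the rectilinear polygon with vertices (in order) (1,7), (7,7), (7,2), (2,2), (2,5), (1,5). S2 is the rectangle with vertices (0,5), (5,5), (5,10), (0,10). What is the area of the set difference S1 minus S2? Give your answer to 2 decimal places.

|S1| = 27, |S1∩S2| = 8.
|S1 ∖ S2| = |S1| − |S1∩S2| = 27 − 8 = 19.00.

19.00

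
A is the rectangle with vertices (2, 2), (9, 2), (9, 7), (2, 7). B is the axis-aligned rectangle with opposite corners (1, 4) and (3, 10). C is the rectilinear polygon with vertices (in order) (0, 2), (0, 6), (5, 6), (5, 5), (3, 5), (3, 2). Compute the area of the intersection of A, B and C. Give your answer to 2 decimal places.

The intersection is the polygon with vertices (3,5), (3,4), (2,4), (2,6), (3,6).
By the shoelace formula its area is 2.00.

2.00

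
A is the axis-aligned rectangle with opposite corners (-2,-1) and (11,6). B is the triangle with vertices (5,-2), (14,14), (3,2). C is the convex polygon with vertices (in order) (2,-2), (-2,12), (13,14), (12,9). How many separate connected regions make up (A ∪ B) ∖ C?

3

(A ∪ B) ∖ C splits into 3 disjoint pieces (area 34.9694, area 19, area 0.6816).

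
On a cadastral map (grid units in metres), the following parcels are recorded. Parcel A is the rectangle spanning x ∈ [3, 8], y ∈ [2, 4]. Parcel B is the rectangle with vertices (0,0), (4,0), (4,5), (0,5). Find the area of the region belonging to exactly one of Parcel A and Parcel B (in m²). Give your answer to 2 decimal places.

26.00

|Parcel A∩Parcel B|: x∈[3,4], y∈[2,4] → 1·2 = 2.
|Parcel A △ Parcel B| = |Parcel A| + |Parcel B| − 2·|Parcel A∩Parcel B| = 10 + 20 − 4 = 26.00.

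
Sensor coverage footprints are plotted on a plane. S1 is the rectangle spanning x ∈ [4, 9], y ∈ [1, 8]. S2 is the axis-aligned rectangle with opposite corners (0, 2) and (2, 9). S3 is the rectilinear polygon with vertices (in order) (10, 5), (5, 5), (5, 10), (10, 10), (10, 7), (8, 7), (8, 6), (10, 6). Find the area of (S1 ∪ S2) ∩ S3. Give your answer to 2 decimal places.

The region (S1 ∪ S2) ∩ S3 is the polygon with vertices (9,5), (5,5), (5,8), (9,8), (9,7), (8,7), (8,6), (9,6).
By the shoelace formula its area is 11.00.

11.00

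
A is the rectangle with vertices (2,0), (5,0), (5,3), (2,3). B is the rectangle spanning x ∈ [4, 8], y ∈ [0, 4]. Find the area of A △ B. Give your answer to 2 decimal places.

|A∩B|: x∈[4,5], y∈[0,3] → 1·3 = 3.
|A △ B| = |A| + |B| − 2·|A∩B| = 9 + 16 − 6 = 19.00.

19.00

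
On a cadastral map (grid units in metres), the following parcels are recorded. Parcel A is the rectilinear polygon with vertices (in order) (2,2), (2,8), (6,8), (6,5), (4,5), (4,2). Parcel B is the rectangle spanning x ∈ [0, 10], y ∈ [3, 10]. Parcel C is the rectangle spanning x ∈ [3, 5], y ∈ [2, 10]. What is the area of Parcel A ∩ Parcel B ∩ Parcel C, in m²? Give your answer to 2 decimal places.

The intersection is the polygon with vertices (5,8), (5,5), (4,5), (4,3), (3,3), (3,8).
By the shoelace formula its area is 8.00.

8.00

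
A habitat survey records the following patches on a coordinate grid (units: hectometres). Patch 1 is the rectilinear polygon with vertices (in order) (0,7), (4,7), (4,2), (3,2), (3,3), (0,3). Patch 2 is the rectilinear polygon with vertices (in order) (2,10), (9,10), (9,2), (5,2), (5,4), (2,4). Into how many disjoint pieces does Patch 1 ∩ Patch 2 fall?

Patch 1 ∩ Patch 2 is a single connected region.

1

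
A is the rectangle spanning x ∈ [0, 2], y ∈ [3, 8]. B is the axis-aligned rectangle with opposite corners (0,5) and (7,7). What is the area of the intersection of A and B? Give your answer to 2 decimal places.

|A∩B|: x∈[0,2], y∈[5,7] → 2·2 = 4.

4.00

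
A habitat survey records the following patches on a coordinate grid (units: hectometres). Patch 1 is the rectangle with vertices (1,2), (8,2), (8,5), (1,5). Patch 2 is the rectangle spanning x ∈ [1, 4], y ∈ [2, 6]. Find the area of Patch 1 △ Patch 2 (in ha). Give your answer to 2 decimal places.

|Patch 1∩Patch 2|: x∈[1,4], y∈[2,5] → 3·3 = 9.
|Patch 1 △ Patch 2| = |Patch 1| + |Patch 2| − 2·|Patch 1∩Patch 2| = 21 + 12 − 18 = 15.00.

15.00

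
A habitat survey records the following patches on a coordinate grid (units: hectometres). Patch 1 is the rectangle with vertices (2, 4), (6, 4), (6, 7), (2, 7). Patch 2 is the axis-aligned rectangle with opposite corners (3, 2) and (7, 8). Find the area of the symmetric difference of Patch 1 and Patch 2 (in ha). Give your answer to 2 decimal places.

18.00

|Patch 1∩Patch 2|: x∈[3,6], y∈[4,7] → 3·3 = 9.
|Patch 1 △ Patch 2| = |Patch 1| + |Patch 2| − 2·|Patch 1∩Patch 2| = 12 + 24 − 18 = 18.00.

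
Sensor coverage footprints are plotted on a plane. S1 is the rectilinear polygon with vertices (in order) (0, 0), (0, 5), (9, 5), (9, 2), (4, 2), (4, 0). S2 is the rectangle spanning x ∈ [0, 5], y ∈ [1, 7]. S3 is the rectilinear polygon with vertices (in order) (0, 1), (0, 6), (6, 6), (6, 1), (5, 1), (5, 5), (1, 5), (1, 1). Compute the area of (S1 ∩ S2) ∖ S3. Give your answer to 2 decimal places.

15.00

|S1 ∩ S2| = 19.
|(S1 ∩ S2) ∩ S3| = 4.
|(S1 ∩ S2) ∖ S3| = 19 − 4 = 15.00.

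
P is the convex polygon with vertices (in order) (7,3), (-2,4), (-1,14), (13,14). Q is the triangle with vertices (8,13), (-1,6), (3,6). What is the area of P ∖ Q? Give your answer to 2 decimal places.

108.50

|P| = 122.5, |P∩Q| = 14.
|P ∖ Q| = |P| − |P∩Q| = 122.5 − 14 = 108.50.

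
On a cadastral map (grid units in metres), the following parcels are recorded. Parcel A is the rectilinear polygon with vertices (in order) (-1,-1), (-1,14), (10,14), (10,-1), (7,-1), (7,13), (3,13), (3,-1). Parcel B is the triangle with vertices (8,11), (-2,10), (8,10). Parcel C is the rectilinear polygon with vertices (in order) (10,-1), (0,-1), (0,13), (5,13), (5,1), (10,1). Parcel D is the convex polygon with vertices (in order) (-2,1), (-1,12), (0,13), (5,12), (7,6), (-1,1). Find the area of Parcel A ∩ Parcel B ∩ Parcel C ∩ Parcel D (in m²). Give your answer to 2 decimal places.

The intersection is the polygon with vertices (3,10), (0,10), (0,10.2), (3,10.5).
By the shoelace formula its area is 1.05.

1.05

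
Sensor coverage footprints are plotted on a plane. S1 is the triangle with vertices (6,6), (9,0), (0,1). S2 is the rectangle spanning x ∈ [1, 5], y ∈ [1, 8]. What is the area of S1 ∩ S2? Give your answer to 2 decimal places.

10.00

The intersection is the polygon with vertices (5,5.167), (5,1), (1,1), (1,1.833).
By the shoelace formula its area is 10.00.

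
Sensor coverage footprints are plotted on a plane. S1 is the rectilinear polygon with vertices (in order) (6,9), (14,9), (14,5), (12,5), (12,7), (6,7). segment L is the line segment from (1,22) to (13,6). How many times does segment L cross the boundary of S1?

1

The segment meets the boundary at (10.75,9).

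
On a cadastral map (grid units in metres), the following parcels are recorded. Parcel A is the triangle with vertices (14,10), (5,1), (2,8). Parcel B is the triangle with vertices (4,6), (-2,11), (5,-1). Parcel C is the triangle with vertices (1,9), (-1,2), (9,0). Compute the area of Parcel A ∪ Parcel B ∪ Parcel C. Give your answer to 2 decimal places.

77.93

By inclusion–exclusion:
Individual areas: |Parcel A| = 45, |Parcel B| = 18.5, |Parcel C| = 37.
|Parcel A∩Parcel B| = 3.1323.
|Parcel A∩Parcel C| = 7.9513.
|Parcel B∩Parcel C| = 14.3694.
|Parcel A∩Parcel B∩Parcel C| = 2.8792.
|Parcel A ∪ Parcel B ∪ Parcel C| = 100.5 − 25.453 + 2.8792 = 77.93.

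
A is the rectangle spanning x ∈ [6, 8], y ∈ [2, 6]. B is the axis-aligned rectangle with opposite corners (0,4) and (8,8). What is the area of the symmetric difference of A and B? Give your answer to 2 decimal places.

32.00

|A∩B|: x∈[6,8], y∈[4,6] → 2·2 = 4.
|A △ B| = |A| + |B| − 2·|A∩B| = 8 + 32 − 8 = 32.00.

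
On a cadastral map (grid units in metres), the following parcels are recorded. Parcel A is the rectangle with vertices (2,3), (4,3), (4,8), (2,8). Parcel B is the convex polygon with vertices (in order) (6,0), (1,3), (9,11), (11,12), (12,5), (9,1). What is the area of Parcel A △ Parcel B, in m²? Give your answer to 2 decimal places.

71.50

|Parcel A| = 10, |Parcel B| = 69.5, |Parcel A∩Parcel B| = 4.
|Parcel A △ Parcel B| = |Parcel A| + |Parcel B| − 2·|Parcel A∩Parcel B| = 10 + 69.5 − 8 = 71.50.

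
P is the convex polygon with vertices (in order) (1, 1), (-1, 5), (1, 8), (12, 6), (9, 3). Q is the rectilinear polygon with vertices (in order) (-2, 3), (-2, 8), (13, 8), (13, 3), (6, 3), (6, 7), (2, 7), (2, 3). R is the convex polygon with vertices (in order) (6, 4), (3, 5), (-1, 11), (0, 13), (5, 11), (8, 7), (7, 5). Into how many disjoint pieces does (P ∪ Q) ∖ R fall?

1

(P ∪ Q) ∖ R is a single connected region.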